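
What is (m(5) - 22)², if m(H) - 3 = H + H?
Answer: 81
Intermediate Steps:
m(H) = 3 + 2*H (m(H) = 3 + (H + H) = 3 + 2*H)
(m(5) - 22)² = ((3 + 2*5) - 22)² = ((3 + 10) - 22)² = (13 - 22)² = (-9)² = 81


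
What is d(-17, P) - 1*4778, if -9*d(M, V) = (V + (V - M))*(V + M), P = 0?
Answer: -42713/9 ≈ -4745.9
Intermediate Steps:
d(M, V) = -(M + V)*(-M + 2*V)/9 (d(M, V) = -(V + (V - M))*(V + M)/9 = -(-M + 2*V)*(M + V)/9 = -(M + V)*(-M + 2*V)/9)
d(-17, P) - 1*4778 = (-2/9*0² + (⅑)*(-17)² - ⅑*(-17)*0) - 1*4778 = (-2/9*0 + (⅑)*289 + 0) - 4778 = (0 + 289/9 + 0) - 4778 = 289/9 - 4778 = -42713/9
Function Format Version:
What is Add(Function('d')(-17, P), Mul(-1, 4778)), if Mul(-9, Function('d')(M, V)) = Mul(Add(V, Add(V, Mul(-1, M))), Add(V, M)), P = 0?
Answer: Rational(-42713, 9) ≈ -4745.9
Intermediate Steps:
Function('d')(M, V) = Mul(Rational(-1, 9), Add(M, V), Add(Mul(-1, M), Mul(2, V))) (Function('d')(M, V) = Mul(Rational(-1, 9), Mul(Add(V, Add(V, Mul(-1, M))), Add(V, M))) = Mul(Rational(-1, 9), Mul(Add(Mul(-1, M), Mul(2, V)), Add(M, V))) = Mul(Rational(-1, 9), Mul(Add(M, V), Add(Mul(-1, M), Mul(2, V)))) = Mul(Rational(-1, 9), Add(M, V), Add(Mul(-1, M), Mul(2, V))))
Add(Function('d')(-17, P), Mul(-1, 4778)) = Add(Add(Mul(Rational(-2, 9), Pow(0, 2)), Mul(Rational(1, 9), Pow(-17, 2)), Mul(Rational(-1, 9), -17, 0)), Mul(-1, 4778)) = Add(Add(Mul(Rational(-2, 9), 0), Mul(Rational(1, 9), 289), 0), -4778) = Add(Add(0, Rational(289, 9), 0), -4778) = Add(Rational(289, 9), -4778) = Rational(-42713, 9)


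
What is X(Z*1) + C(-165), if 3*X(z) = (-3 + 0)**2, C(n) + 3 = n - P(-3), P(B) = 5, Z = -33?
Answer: -170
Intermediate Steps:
C(n) = -8 + n (C(n) = -3 + (n - 1*5) = -3 + (n - 5) = -3 + (-5 + n) = -8 + n)
X(z) = 3 (X(z) = (-3 + 0)**2/3 = (1/3)*(-3)**2 = (1/3)*9 = 3)
X(Z*1) + C(-165) = 3 + (-8 - 165) = 3 - 173 = -170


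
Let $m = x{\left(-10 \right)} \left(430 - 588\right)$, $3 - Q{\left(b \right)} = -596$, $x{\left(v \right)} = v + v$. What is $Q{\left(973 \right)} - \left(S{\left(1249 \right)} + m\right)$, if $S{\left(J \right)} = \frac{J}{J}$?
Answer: $-2562$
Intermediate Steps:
$x{\left(v \right)} = 2 v$
$Q{\left(b \right)} = 599$ ($Q{\left(b \right)} = 3 - -596 = 3 + 596 = 599$)
$m = 3160$ ($m = 2 \left(-10\right) \left(430 - 588\right) = \left(-20\right) \left(-158\right) = 3160$)
$S{\left(J \right)} = 1$
$Q{\left(973 \right)} - \left(S{\left(1249 \right)} + m\right) = 599 - \left(1 + 3160\right) = 599 - 3161 = -2562$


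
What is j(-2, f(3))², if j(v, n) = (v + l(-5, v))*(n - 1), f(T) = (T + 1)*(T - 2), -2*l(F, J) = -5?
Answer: 9/4 ≈ 2.2500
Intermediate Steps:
l(F, J) = 5/2 (l(F, J) = -½*(-5) = 5/2)
f(T) = (1 + T)*(-2 + T)
j(v, n) = (-1 + n)*(5/2 + v) (j(v, n) = (v + 5/2)*(n - 1) = (5/2 + v)*(-1 + n) = (-1 + n)*(5/2 + v))
j(-2, f(3))² = (-5/2 - 1*(-2) + 5*(-2 + 3² - 1*3)/2 + (-2 + 3² - 1*3)*(-2))² = (-5/2 + 2 + 5*(-2 + 9 - 3)/2 + (-2 + 9 - 3)*(-2))² = (-5/2 + 2 + (5/2)*4 + 4*(-2))² = (-5/2 + 2 + 10 - 8)² = (3/2)² = 9/4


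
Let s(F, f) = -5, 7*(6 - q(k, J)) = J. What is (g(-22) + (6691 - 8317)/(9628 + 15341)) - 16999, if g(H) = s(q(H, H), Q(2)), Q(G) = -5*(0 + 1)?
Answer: -141524834/8323 ≈ -17004.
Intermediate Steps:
q(k, J) = 6 - J/7
Q(G) = -5 (Q(G) = -5*1 = -5)
g(H) = -5
(g(-22) + (6691 - 8317)/(9628 + 15341)) - 16999 = (-5 + (6691 - 8317)/(9628 + 15341)) - 16999 = (-5 - 1626/24969) - 16999 = (-5 - 1626*1/24969) - 16999 = (-5 - 542/8323) - 16999 = -42157/8323 - 16999 = -141524834/8323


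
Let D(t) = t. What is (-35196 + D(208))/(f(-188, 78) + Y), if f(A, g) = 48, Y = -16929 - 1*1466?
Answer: 34988/18347 ≈ 1.9070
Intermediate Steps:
Y = -18395 (Y = -16929 - 1466 = -18395)
(-35196 + D(208))/(f(-188, 78) + Y) = (-35196 + 208)/(48 - 18395) = -34988/(-18347) = -34988*(-1/18347) = 34988/18347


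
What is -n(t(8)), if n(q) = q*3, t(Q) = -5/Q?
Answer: 15/8 ≈ 1.8750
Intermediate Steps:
n(q) = 3*q
-n(t(8)) = -3*(-5/8) = -3*(-5*⅛) = -3*(-5)/8 = -1*(-15/8) = 15/8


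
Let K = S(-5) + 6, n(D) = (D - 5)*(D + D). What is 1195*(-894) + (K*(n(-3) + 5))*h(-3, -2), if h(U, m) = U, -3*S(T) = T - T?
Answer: -1069284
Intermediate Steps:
S(T) = 0 (S(T) = -(T - T)/3 = -⅓*0 = 0)
n(D) = 2*D*(-5 + D) (n(D) = (-5 + D)*(2*D) = 2*D*(-5 + D))
K = 6 (K = 0 + 6 = 6)
1195*(-894) + (K*(n(-3) + 5))*h(-3, -2) = 1195*(-894) + (6*(2*(-3)*(-5 - 3) + 5))*(-3) = -1068330 + (6*(2*(-3)*(-8) + 5))*(-3) = -1068330 + (6*(48 + 5))*(-3) = -1068330 + (6*53)*(-3) = -1068330 + 318*(-3) = -1068330 - 954 = -1069284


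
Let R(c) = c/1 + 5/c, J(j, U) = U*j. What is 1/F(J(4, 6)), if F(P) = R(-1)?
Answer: -1/6 ≈ -0.16667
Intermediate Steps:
R(c) = c + 5/c (R(c) = c*1 + 5/c = c + 5/c)
F(P) = -6 (F(P) = -1 + 5/(-1) = -1 + 5*(-1) = -1 - 5 = -6)
1/F(J(4, 6)) = 1/(-6) = -1/6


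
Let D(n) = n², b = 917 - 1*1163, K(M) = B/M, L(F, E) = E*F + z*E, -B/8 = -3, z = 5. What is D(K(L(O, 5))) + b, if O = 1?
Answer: -6134/25 ≈ -245.36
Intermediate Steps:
B = 24 (B = -8*(-3) = 24)
L(F, E) = 5*E + E*F (L(F, E) = E*F + 5*E = 5*E + E*F)
K(M) = 24/M
b = -246 (b = 917 - 1163 = -246)
D(K(L(O, 5))) + b = (24/((5*(5 + 1))))² - 246 = (24/((5*6)))² - 246 = (24/30)² - 246 = (24*(1/30))² - 246 = (⅘)² - 246 = 16/25 - 246 = -6134/25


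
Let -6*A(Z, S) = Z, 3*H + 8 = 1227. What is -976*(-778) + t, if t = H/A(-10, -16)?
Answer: 3797859/5 ≈ 7.5957e+5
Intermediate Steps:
H = 1219/3 (H = -8/3 + (⅓)*1227 = -8/3 + 409 = 1219/3 ≈ 406.33)
A(Z, S) = -Z/6
t = 1219/5 (t = 1219/(3*((-⅙*(-10)))) = 1219/(3*(5/3)) = (1219/3)*(⅗) = 1219/5 ≈ 243.80)
-976*(-778) + t = -976*(-778) + 1219/5 = 759328 + 1219/5 = 3797859/5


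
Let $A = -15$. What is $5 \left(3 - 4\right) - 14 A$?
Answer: $205$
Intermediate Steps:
$5 \left(3 - 4\right) - 14 A = 5 \left(3 - 4\right) - -210 = 5 \left(-1\right) + 210 = -5 + 210 = 205$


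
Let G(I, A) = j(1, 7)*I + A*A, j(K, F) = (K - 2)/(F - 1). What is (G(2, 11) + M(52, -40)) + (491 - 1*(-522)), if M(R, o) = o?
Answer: 3281/3 ≈ 1093.7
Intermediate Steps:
j(K, F) = (-2 + K)/(-1 + F)
G(I, A) = A² - I/6 (G(I, A) = ((-2 + 1)/(-1 + 7))*I + A*A = (-1/6)*I + A² = ((⅙)*(-1))*I + A² = -I/6 + A² = A² - I/6)
(G(2, 11) + M(52, -40)) + (491 - 1*(-522)) = ((11² - ⅙*2) - 40) + (491 - 1*(-522)) = ((121 - ⅓) - 40) + (491 + 522) = (362/3 - 40) + 1013 = 242/3 + 1013 = 3281/3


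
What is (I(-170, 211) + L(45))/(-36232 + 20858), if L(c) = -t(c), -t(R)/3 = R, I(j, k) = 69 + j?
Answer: -17/7687 ≈ -0.0022115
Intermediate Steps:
t(R) = -3*R
L(c) = 3*c (L(c) = -(-3)*c = 3*c)
(I(-170, 211) + L(45))/(-36232 + 20858) = ((69 - 170) + 3*45)/(-36232 + 20858) = (-101 + 135)/(-15374) = 34*(-1/15374) = -17/7687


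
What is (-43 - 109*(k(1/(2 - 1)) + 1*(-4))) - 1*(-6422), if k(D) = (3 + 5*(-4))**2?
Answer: -24686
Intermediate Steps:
k(D) = 289 (k(D) = (3 - 20)**2 = (-17)**2 = 289)
(-43 - 109*(k(1/(2 - 1)) + 1*(-4))) - 1*(-6422) = (-43 - 109*(289 + 1*(-4))) - 1*(-6422) = (-43 - 109*(289 - 4)) + 6422 = (-43 - 109*285) + 6422 = (-43 - 31065) + 6422 = -31108 + 6422 = -24686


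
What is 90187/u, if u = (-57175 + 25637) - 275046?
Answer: -90187/306584 ≈ -0.29417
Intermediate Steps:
u = -306584 (u = -31538 - 275046 = -306584)
90187/u = 90187/(-306584) = 90187*(-1/306584) = -90187/306584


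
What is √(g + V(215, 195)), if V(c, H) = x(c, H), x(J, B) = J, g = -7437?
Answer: I*√7222 ≈ 84.982*I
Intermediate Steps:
V(c, H) = c
√(g + V(215, 195)) = √(-7437 + 215) = √(-7222) = I*√7222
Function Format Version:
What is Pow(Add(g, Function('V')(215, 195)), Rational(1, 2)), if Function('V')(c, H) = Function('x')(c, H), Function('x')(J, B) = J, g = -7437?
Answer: Mul(I, Pow(7222, Rational(1, 2))) ≈ Mul(84.982, I)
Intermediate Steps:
Function('V')(c, H) = c
Pow(Add(g, Function('V')(215, 195)), Rational(1, 2)) = Pow(Add(-7437, 215), Rational(1, 2)) = Pow(-7222, Rational(1, 2)) = Mul(I, Pow(7222, Rational(1, 2)))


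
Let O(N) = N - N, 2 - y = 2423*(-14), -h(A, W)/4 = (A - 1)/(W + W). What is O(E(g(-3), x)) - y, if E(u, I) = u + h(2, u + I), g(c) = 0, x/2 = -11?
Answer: -33924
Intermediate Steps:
h(A, W) = -2*(-1 + A)/W (h(A, W) = -4*(A - 1)/(W + W) = -4*(-1 + A)/(2*W) = -4*(-1 + A)*1/(2*W) = -2*(-1 + A)/W)
x = -22 (x = 2*(-11) = -22)
E(u, I) = u - 2/(I + u) (E(u, I) = u + 2*(1 - 1*2)/(u + I) = u + 2*(1 - 2)/(I + u) = u + 2*(-1)/(I + u) = u - 2/(I + u))
y = 33924 (y = 2 - 2423*(-14) = 2 - 1*(-33922) = 2 + 33922 = 33924)
O(N) = 0
O(E(g(-3), x)) - y = 0 - 1*33924 = 0 - 33924 = -33924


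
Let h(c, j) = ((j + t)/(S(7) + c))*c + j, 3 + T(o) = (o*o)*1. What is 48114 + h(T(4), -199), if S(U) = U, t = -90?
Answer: 954543/20 ≈ 47727.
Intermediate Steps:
T(o) = -3 + o² (T(o) = -3 + (o*o)*1 = -3 + o²*1 = -3 + o²)
h(c, j) = j + c*(-90 + j)/(7 + c) (h(c, j) = ((j - 90)/(7 + c))*c + j = ((-90 + j)/(7 + c))*c + j = c*(-90 + j)/(7 + c) + j = j + c*(-90 + j)/(7 + c))
48114 + h(T(4), -199) = 48114 + (-90*(-3 + 4²) + 7*(-199) + 2*(-3 + 4²)*(-199))/(7 + (-3 + 4²)) = 48114 + (-90*(-3 + 16) - 1393 + 2*(-3 + 16)*(-199))/(7 + (-3 + 16)) = 48114 + (-90*13 - 1393 + 2*13*(-199))/(7 + 13) = 48114 + (-1170 - 1393 - 5174)/20 = 48114 + (1/20)*(-7737) = 48114 - 7737/20 = 954543/20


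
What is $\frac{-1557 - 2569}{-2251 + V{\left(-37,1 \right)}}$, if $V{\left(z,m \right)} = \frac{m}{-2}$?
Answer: $\frac{8252}{4503} \approx 1.8326$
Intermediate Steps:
$V{\left(z,m \right)} = - \frac{m}{2}$ ($V{\left(z,m \right)} = m \left(- \frac{1}{2}\right) = - \frac{m}{2}$)
$\frac{-1557 - 2569}{-2251 + V{\left(-37,1 \right)}} = \frac{-1557 - 2569}{-2251 - \frac{1}{2}} = - \frac{4126}{-2251 - \frac{1}{2}} = - \frac{4126}{- \frac{4503}{2}} = \left(-4126\right) \left(- \frac{2}{4503}\right) = \frac{8252}{4503}$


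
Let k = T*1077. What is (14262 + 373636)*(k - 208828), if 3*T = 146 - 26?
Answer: -64293317704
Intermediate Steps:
T = 40 (T = (146 - 26)/3 = (⅓)*120 = 40)
k = 43080 (k = 40*1077 = 43080)
(14262 + 373636)*(k - 208828) = (14262 + 373636)*(43080 - 208828) = 387898*(-165748) = -64293317704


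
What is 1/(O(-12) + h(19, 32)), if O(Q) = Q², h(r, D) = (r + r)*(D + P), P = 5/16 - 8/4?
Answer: 8/10367 ≈ 0.00077168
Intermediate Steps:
P = -27/16 (P = 5*(1/16) - 8*¼ = 5/16 - 2 = -27/16 ≈ -1.6875)
h(r, D) = 2*r*(-27/16 + D) (h(r, D) = (r + r)*(D - 27/16) = (2*r)*(-27/16 + D) = 2*r*(-27/16 + D))
1/(O(-12) + h(19, 32)) = 1/((-12)² + (⅛)*19*(-27 + 16*32)) = 1/(144 + (⅛)*19*(-27 + 512)) = 1/(144 + (⅛)*19*485) = 1/(144 + 9215/8) = 1/(10367/8) = 8/10367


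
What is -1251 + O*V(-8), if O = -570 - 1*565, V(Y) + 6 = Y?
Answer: 14639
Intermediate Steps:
V(Y) = -6 + Y
O = -1135 (O = -570 - 565 = -1135)
-1251 + O*V(-8) = -1251 - 1135*(-6 - 8) = -1251 - 1135*(-14) = -1251 + 15890 = 14639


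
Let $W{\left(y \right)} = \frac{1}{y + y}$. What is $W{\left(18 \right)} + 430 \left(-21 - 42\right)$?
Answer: $- \frac{975239}{36} \approx -27090.0$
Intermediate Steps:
$W{\left(y \right)} = \frac{1}{2 y}$
$W{\left(18 \right)} + 430 \left(-21 - 42\right) = \frac{1}{2 \cdot 18} + 430 \left(-21 - 42\right) = \frac{1}{2} \cdot \frac{1}{18} + 430 \left(-21 - 42\right) = \frac{1}{36} + 430 \left(-63\right) = \frac{1}{36} - 27090 = - \frac{975239}{36}$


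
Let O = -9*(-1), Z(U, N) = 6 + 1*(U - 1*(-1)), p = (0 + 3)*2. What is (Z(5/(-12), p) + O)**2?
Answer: 34969/144 ≈ 242.84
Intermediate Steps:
p = 6 (p = 3*2 = 6)
Z(U, N) = 7 + U (Z(U, N) = 6 + 1*(U + 1) = 6 + 1*(1 + U) = 6 + (1 + U) = 7 + U)
O = 9
(Z(5/(-12), p) + O)**2 = ((7 + 5/(-12)) + 9)**2 = ((7 + 5*(-1/12)) + 9)**2 = ((7 - 5/12) + 9)**2 = (79/12 + 9)**2 = (187/12)**2 = 34969/144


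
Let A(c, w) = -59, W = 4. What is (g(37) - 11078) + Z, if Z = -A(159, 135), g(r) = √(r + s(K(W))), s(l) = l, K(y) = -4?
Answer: -11019 + √33 ≈ -11013.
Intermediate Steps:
g(r) = √(-4 + r) (g(r) = √(r - 4) = √(-4 + r))
Z = 59 (Z = -1*(-59) = 59)
(g(37) - 11078) + Z = (√(-4 + 37) - 11078) + 59 = (√33 - 11078) + 59 = (-11078 + √33) + 59 = -11019 + √33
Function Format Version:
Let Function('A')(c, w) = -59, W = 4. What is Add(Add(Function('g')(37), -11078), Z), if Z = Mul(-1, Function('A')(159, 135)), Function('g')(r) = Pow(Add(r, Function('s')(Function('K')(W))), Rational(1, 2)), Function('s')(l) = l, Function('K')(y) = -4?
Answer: Add(-11019, Pow(33, Rational(1, 2))) ≈ -11013.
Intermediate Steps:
Function('g')(r) = Pow(Add(-4, r), Rational(1, 2)) (Function('g')(r) = Pow(Add(r, -4), Rational(1, 2)) = Pow(Add(-4, r), Rational(1, 2)))
Z = 59 (Z = Mul(-1, -59) = 59)
Add(Add(Function('g')(37), -11078), Z) = Add(Add(Pow(Add(-4, 37), Rational(1, 2)), -11078), 59) = Add(Add(Pow(33, Rational(1, 2)), -11078), 59) = Add(Add(-11078, Pow(33, Rational(1, 2))), 59) = Add(-11019, Pow(33, Rational(1, 2)))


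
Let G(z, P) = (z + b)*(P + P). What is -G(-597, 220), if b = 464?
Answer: 58520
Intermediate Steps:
G(z, P) = 2*P*(464 + z) (G(z, P) = (z + 464)*(P + P) = (464 + z)*(2*P) = 2*P*(464 + z))
-G(-597, 220) = -2*220*(464 - 597) = -2*220*(-133) = -1*(-58520) = 58520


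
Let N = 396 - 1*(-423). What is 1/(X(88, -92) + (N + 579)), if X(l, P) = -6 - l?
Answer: 1/1304 ≈ 0.00076687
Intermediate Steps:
N = 819 (N = 396 + 423 = 819)
1/(X(88, -92) + (N + 579)) = 1/((-6 - 1*88) + (819 + 579)) = 1/((-6 - 88) + 1398) = 1/(-94 + 1398) = 1/1304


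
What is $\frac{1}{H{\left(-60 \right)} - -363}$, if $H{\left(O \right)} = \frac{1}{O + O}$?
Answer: $\frac{120}{43559} \approx 0.0027549$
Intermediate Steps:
$H{\left(O \right)} = \frac{1}{2 O}$
$\frac{1}{H{\left(-60 \right)} - -363} = \frac{1}{\frac{1}{2 \left(-60\right)} - -363} = \frac{1}{\frac{1}{2} \left(- \frac{1}{60}\right) + \left(403 - 40\right)} = \frac{1}{- \frac{1}{120} + 363} = \frac{1}{\frac{43559}{120}} = \frac{120}{43559}$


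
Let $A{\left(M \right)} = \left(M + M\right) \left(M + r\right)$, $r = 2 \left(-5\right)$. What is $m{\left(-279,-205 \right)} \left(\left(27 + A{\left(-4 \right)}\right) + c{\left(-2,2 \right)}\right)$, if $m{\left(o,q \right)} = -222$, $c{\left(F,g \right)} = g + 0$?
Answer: $-31302$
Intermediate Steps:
$c{\left(F,g \right)} = g$
$r = -10$
$A{\left(M \right)} = 2 M \left(-10 + M\right)$ ($A{\left(M \right)} = \left(M + M\right) \left(M - 10\right) = 2 M \left(-10 + M\right)$)
$m{\left(-279,-205 \right)} \left(\left(27 + A{\left(-4 \right)}\right) + c{\left(-2,2 \right)}\right) = - 222 \left(\left(27 + 2 \left(-4\right) \left(-10 - 4\right)\right) + 2\right) = - 222 \left(\left(27 + 2 \left(-4\right) \left(-14\right)\right) + 2\right) = - 222 \left(\left(27 + 112\right) + 2\right) = - 222 \left(139 + 2\right) = \left(-222\right) 141 = -31302$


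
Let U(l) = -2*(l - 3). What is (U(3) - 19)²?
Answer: 361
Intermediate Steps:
U(l) = 6 - 2*l (U(l) = -2*(-3 + l) = 6 - 2*l)
(U(3) - 19)² = ((6 - 2*3) - 19)² = ((6 - 6) - 19)² = (0 - 19)² = (-19)² = 361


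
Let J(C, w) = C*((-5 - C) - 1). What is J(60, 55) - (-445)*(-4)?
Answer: -5740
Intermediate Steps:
J(C, w) = C*(-6 - C)
J(60, 55) - (-445)*(-4) = -1*60*(6 + 60) - (-445)*(-4) = -1*60*66 - 1*1780 = -3960 - 1780 = -5740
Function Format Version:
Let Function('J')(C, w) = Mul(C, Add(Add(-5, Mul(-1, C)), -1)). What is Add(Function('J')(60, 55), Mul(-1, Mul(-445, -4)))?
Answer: -5740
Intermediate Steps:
Function('J')(C, w) = Mul(C, Add(-6, Mul(-1, C)))
Add(Function('J')(60, 55), Mul(-1, Mul(-445, -4))) = Add(Mul(-1, 60, Add(6, 60)), Mul(-1, Mul(-445, -4))) = Add(Mul(-1, 60, 66), Mul(-1, 1780)) = Add(-3960, -1780) = -5740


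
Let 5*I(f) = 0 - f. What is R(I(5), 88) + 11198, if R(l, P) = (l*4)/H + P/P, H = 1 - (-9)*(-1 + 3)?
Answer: 212777/19 ≈ 11199.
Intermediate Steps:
I(f) = -f/5 (I(f) = (0 - f)/5 = (-f)/5 = -f/5)
H = 19 (H = 1 - (-9)*2 = 1 - 3*(-6) = 1 + 18 = 19)
R(l, P) = 1 + 4*l/19 (R(l, P) = (l*4)/19 + P/P = (4*l)*(1/19) + 1 = 4*l/19 + 1 = 1 + 4*l/19)
R(I(5), 88) + 11198 = (1 + 4*(-⅕*5)/19) + 11198 = (1 + (4/19)*(-1)) + 11198 = (1 - 4/19) + 11198 = 15/19 + 11198 = 212777/19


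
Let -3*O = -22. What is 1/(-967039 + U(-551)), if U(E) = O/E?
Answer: -1653/1598515489 ≈ -1.0341e-6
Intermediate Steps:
O = 22/3 (O = -⅓*(-22) = 22/3 ≈ 7.3333)
U(E) = 22/(3*E)
1/(-967039 + U(-551)) = 1/(-967039 + (22/3)/(-551)) = 1/(-967039 + (22/3)*(-1/551)) = 1/(-967039 - 22/1653) = 1/(-1598515489/1653) = -1653/1598515489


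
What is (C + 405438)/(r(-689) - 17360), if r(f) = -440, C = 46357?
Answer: -90359/3560 ≈ -25.382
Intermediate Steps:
(C + 405438)/(r(-689) - 17360) = (46357 + 405438)/(-440 - 17360) = 451795/(-17800) = 451795*(-1/17800) = -90359/3560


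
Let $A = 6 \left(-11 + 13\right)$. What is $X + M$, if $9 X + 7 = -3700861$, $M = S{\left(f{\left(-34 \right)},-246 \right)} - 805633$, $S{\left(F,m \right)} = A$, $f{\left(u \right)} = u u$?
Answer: $- \frac{10951457}{9} \approx -1.2168 \cdot 10^{6}$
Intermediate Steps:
$A = 12$ ($A = 6 \cdot 2 = 12$)
$f{\left(u \right)} = u^{2}$
$S{\left(F,m \right)} = 12$
$M = -805621$ ($M = 12 - 805633 = -805621$)
$X = - \frac{3700868}{9}$ ($X = - \frac{7}{9} + \frac{1}{9} \left(-3700861\right) = - \frac{7}{9} - \frac{3700861}{9} = - \frac{3700868}{9} \approx -4.1121 \cdot 10^{5}$)
$X + M = - \frac{3700868}{9} - 805621 = - \frac{10951457}{9}$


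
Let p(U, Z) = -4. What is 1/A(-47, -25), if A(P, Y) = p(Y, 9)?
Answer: -¼ ≈ -0.25000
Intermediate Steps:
A(P, Y) = -4
1/A(-47, -25) = 1/(-4) = -¼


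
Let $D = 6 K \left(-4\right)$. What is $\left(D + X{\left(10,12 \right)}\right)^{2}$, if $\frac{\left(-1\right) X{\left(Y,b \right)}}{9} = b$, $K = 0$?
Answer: $11664$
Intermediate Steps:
$D = 0$ ($D = 6 \cdot 0 \left(-4\right) = 0 \left(-4\right) = 0$)
$X{\left(Y,b \right)} = - 9 b$
$\left(D + X{\left(10,12 \right)}\right)^{2} = \left(0 - 108\right)^{2} = \left(-108\right)^{2} = 11664$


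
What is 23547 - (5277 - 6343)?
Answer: 24613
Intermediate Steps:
23547 - (5277 - 6343) = 23547 - 1*(-1066) = 23547 + 1066 = 24613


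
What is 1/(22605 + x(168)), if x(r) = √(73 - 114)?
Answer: 22605/510986066 - I*√41/510986066 ≈ 4.4238e-5 - 1.2531e-8*I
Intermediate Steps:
x(r) = I*√41 (x(r) = √(-41) = I*√41)
1/(22605 + x(168)) = 1/(22605 + I*√41)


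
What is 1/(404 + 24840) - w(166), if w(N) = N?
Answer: -4190503/25244 ≈ -166.00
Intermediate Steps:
1/(404 + 24840) - w(166) = 1/(404 + 24840) - 1*166 = 1/25244 - 166 = -4190503/25244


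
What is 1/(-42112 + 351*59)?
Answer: -1/21403 ≈ -4.6722e-5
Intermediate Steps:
1/(-42112 + 351*59) = 1/(-42112 + 20709) = 1/(-21403) = -1/21403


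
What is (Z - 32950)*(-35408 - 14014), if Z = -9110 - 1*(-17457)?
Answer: 1215929466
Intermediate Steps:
Z = 8347 (Z = -9110 + 17457 = 8347)
(Z - 32950)*(-35408 - 14014) = (8347 - 32950)*(-35408 - 14014) = -24603*(-49422) = 1215929466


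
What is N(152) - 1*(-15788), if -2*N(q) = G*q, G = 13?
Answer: 14800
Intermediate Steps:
N(q) = -13*q/2
N(152) - 1*(-15788) = -13/2*152 - 1*(-15788) = -988 + 15788 = 14800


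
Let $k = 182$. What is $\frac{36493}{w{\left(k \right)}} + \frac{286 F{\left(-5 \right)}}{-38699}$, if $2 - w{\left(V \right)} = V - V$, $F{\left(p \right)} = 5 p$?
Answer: $\frac{1412256907}{77398} \approx 18247.0$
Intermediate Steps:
$w{\left(V \right)} = 2$ ($w{\left(V \right)} = 2 - \left(V - V\right) = 2 - 0 = 2 + 0 = 2$)
$\frac{36493}{w{\left(k \right)}} + \frac{286 F{\left(-5 \right)}}{-38699} = \frac{36493}{2} + \frac{286 \cdot 5 \left(-5\right)}{-38699} = 36493 \cdot \frac{1}{2} + 286 \left(-25\right) \left(- \frac{1}{38699}\right) = \frac{36493}{2} - - \frac{7150}{38699} = \frac{36493}{2} + \frac{7150}{38699} = \frac{1412256907}{77398}$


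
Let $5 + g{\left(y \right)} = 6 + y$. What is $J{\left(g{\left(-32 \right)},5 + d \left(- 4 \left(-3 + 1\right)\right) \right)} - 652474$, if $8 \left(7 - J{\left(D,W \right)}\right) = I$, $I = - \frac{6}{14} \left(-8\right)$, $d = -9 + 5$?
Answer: $- \frac{4567272}{7} \approx -6.5247 \cdot 10^{5}$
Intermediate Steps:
$d = -4$
$I = \frac{24}{7}$ ($I = \left(-6\right) \frac{1}{14} \left(-8\right) = \left(- \frac{3}{7}\right) \left(-8\right) = \frac{24}{7} \approx 3.4286$)
$g{\left(y \right)} = 1 + y$ ($g{\left(y \right)} = -5 + \left(6 + y\right) = 1 + y$)
$J{\left(D,W \right)} = \frac{46}{7}$ ($J{\left(D,W \right)} = 7 - \frac{3}{7} = \frac{46}{7}$)
$J{\left(g{\left(-32 \right)},5 + d \left(- 4 \left(-3 + 1\right)\right) \right)} - 652474 = \frac{46}{7} - 652474 = - \frac{4567272}{7}$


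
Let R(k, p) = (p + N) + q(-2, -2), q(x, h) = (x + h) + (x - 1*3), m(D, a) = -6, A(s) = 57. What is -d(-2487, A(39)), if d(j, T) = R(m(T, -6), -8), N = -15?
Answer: 32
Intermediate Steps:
q(x, h) = -3 + h + 2*x (q(x, h) = (h + x) + (x - 3) = (h + x) + (-3 + x) = -3 + h + 2*x)
R(k, p) = -24 + p (R(k, p) = (p - 15) + (-3 - 2 + 2*(-2)) = (-15 + p) + (-3 - 2 - 4) = (-15 + p) - 9 = -24 + p)
d(j, T) = -32 (d(j, T) = -24 - 8 = -32)
-d(-2487, A(39)) = -1*(-32) = 32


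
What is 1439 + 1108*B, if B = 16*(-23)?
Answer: -406305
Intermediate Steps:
B = -368
1439 + 1108*B = 1439 + 1108*(-368) = 1439 - 407744 = -406305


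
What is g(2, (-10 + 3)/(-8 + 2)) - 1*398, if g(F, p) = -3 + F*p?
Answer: -1196/3 ≈ -398.67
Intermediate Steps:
g(2, (-10 + 3)/(-8 + 2)) - 1*398 = (-3 + 2*((-10 + 3)/(-8 + 2))) - 1*398 = (-3 + 2*(-7/(-6))) - 398 = (-3 + 2*(-7*(-1/6))) - 398 = (-3 + 2*(7/6)) - 398 = (-3 + 7/3) - 398 = -2/3 - 398 = -1196/3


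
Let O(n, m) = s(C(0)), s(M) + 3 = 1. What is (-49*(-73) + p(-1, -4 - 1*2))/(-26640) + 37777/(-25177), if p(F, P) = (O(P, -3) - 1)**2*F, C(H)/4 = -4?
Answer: -68513176/41919705 ≈ -1.6344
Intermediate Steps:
C(H) = -16 (C(H) = 4*(-4) = -16)
s(M) = -2 (s(M) = -3 + 1 = -2)
O(n, m) = -2
p(F, P) = 9*F (p(F, P) = (-2 - 1)**2*F = (-3)**2*F = 9*F)
(-49*(-73) + p(-1, -4 - 1*2))/(-26640) + 37777/(-25177) = (-49*(-73) + 9*(-1))/(-26640) + 37777/(-25177) = (3577 - 9)*(-1/26640) + 37777*(-1/25177) = 3568*(-1/26640) - 37777/25177 = -223/1665 - 37777/25177 = -68513176/41919705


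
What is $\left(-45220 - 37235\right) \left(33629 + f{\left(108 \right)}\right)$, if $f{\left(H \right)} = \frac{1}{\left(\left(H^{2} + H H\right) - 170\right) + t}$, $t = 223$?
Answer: $- \frac{64832688540750}{23381} \approx -2.7729 \cdot 10^{9}$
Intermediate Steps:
$f{\left(H \right)} = \frac{1}{53 + 2 H^{2}}$ ($f{\left(H \right)} = \frac{1}{\left(\left(H^{2} + H H\right) - 170\right) + 223} = \frac{1}{\left(\left(H^{2} + H^{2}\right) - 170\right) + 223} = \frac{1}{\left(2 H^{2} - 170\right) + 223} = \frac{1}{\left(-170 + 2 H^{2}\right) + 223} = \frac{1}{53 + 2 H^{2}}$)
$\left(-45220 - 37235\right) \left(33629 + f{\left(108 \right)}\right) = \left(-45220 - 37235\right) \left(33629 + \frac{1}{53 + 2 \cdot 108^{2}}\right) = - 82455 \left(33629 + \frac{1}{53 + 2 \cdot 11664}\right) = - 82455 \left(33629 + \frac{1}{53 + 23328}\right) = - 82455 \left(33629 + \frac{1}{23381}\right) = \left(-82455\right) \frac{786279650}{23381} = - \frac{64832688540750}{23381}$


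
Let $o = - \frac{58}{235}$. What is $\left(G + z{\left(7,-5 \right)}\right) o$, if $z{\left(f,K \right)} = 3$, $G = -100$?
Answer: $\frac{5626}{235} \approx 23.94$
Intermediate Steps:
$o = - \frac{58}{235}$ ($o = \left(-58\right) \frac{1}{235} = - \frac{58}{235} \approx -0.24681$)
$\left(G + z{\left(7,-5 \right)}\right) o = \left(-100 + 3\right) \left(- \frac{58}{235}\right) = \left(-97\right) \left(- \frac{58}{235}\right) = \frac{5626}{235}$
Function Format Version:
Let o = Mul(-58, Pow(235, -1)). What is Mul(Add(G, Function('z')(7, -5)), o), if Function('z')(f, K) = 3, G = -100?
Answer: Rational(5626, 235) ≈ 23.940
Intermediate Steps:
o = Rational(-58, 235) (o = Mul(-58, Rational(1, 235)) = Rational(-58, 235) ≈ -0.24681)
Mul(Add(G, Function('z')(7, -5)), o) = Mul(Add(-100, 3), Rational(-58, 235)) = Mul(-97, Rational(-58, 235)) = Rational(5626, 235)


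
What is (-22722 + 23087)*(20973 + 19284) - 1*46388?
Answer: 14647417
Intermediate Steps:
(-22722 + 23087)*(20973 + 19284) - 1*46388 = 365*40257 - 46388 = 14693805 - 46388 = 14647417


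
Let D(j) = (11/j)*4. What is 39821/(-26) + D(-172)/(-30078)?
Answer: -12875662337/8406801 ≈ -1531.6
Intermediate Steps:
D(j) = 44/j
39821/(-26) + D(-172)/(-30078) = 39821/(-26) + (44/(-172))/(-30078) = 39821*(-1/26) + (44*(-1/172))*(-1/30078) = -39821/26 - 11/43*(-1/30078) = -39821/26 + 11/1293354 = -12875662337/8406801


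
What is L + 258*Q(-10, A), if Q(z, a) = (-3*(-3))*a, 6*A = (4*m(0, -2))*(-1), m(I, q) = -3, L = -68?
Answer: 4576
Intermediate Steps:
A = 2 (A = ((4*(-3))*(-1))/6 = (-12*(-1))/6 = (⅙)*12 = 2)
Q(z, a) = 9*a
L + 258*Q(-10, A) = -68 + 258*(9*2) = -68 + 258*18 = -68 + 4644 = 4576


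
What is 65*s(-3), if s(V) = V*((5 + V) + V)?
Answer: 195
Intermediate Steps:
s(V) = V*(5 + 2*V)
65*s(-3) = 65*(-3*(5 + 2*(-3))) = 65*(-3*(5 - 6)) = 65*(-3*(-1)) = 65*3 = 195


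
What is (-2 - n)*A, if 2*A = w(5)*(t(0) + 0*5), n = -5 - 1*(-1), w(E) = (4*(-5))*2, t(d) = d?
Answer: 0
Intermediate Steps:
w(E) = -40 (w(E) = -20*2 = -40)
n = -4 (n = -5 + 1 = -4)
A = 0 (A = (-40*(0 + 0*5))/2 = (-40*(0 + 0))/2 = (-40*0)/2 = (½)*0 = 0)
(-2 - n)*A = (-2 - 1*(-4))*0 = (-2 + 4)*0 = 2*0 = 0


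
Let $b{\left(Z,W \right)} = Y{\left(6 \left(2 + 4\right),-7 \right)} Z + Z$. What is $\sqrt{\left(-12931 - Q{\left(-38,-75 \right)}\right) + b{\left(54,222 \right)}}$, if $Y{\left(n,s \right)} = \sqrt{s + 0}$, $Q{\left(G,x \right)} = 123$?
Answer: $\sqrt{-13000 + 54 i \sqrt{7}} \approx 0.6265 + 114.02 i$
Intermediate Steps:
$Y{\left(n,s \right)} = \sqrt{s}$
$b{\left(Z,W \right)} = Z + i Z \sqrt{7}$ ($b{\left(Z,W \right)} = \sqrt{-7} Z + Z = i \sqrt{7} Z + Z = i Z \sqrt{7} + Z = Z + i Z \sqrt{7}$)
$\sqrt{\left(-12931 - Q{\left(-38,-75 \right)}\right) + b{\left(54,222 \right)}} = \sqrt{\left(-12931 - 123\right) + 54 \left(1 + i \sqrt{7}\right)} = \sqrt{\left(-12931 - 123\right) + \left(54 + 54 i \sqrt{7}\right)} = \sqrt{-13054 + \left(54 + 54 i \sqrt{7}\right)} = \sqrt{-13000 + 54 i \sqrt{7}}$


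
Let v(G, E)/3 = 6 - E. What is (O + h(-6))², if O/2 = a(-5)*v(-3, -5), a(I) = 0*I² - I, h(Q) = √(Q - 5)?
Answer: (330 + I*√11)² ≈ 1.0889e+5 + 2189.0*I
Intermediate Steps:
h(Q) = √(-5 + Q)
v(G, E) = 18 - 3*E (v(G, E) = 3*(6 - E) = 18 - 3*E)
a(I) = -I (a(I) = 0 - I = -I)
O = 330 (O = 2*((-1*(-5))*(18 - 3*(-5))) = 2*(5*(18 + 15)) = 2*(5*33) = 2*165 = 330)
(O + h(-6))² = (330 + √(-5 - 6))² = (330 + √(-11))² = (330 + I*√11)²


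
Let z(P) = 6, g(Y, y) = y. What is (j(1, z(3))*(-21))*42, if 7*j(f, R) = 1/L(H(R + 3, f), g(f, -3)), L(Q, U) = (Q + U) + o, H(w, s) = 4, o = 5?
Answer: -21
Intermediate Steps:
L(Q, U) = 5 + Q + U (L(Q, U) = (Q + U) + 5 = 5 + Q + U)
j(f, R) = 1/42 (j(f, R) = 1/(7*(5 + 4 - 3)) = (⅐)/6 = (⅐)*(⅙) = 1/42)
(j(1, z(3))*(-21))*42 = ((1/42)*(-21))*42 = -½*42 = -21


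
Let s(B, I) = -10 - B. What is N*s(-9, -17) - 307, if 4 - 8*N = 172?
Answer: -286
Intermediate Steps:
N = -21 (N = ½ - ⅛*172 = ½ - 43/2 = -21)
N*s(-9, -17) - 307 = -21*(-10 - 1*(-9)) - 307 = -21*(-10 + 9) - 307 = -21*(-1) - 307 = 21 - 307 = -286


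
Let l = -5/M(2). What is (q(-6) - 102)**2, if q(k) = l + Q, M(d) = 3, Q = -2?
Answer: 100489/9 ≈ 11165.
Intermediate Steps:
l = -5/3 ≈ -1.6667
q(k) = -11/3 (q(k) = -5/3 - 2 = -11/3)
(q(-6) - 102)**2 = (-11/3 - 102)**2 = (-317/3)**2 = 100489/9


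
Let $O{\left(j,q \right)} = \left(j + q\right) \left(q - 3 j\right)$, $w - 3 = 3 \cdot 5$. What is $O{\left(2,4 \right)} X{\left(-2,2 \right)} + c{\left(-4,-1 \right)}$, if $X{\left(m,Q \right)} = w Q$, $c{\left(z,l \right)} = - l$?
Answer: $-431$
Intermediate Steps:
$w = 18$ ($w = 3 + 3 \cdot 5 = 3 + 15 = 18$)
$X{\left(m,Q \right)} = 18 Q$
$O{\left(2,4 \right)} X{\left(-2,2 \right)} + c{\left(-4,-1 \right)} = \left(4^{2} - 3 \cdot 2^{2} - 4 \cdot 4\right) 18 \cdot 2 - -1 = \left(16 - 12 - 16\right) 36 + 1 = \left(-12\right) 36 + 1 = -432 + 1 = -431$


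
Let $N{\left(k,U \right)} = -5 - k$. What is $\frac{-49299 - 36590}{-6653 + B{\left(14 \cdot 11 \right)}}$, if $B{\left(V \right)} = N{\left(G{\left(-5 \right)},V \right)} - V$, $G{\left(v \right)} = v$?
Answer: $\frac{85889}{6807} \approx 12.618$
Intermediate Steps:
$B{\left(V \right)} = - V$ ($B{\left(V \right)} = \left(-5 - -5\right) - V = \left(-5 + 5\right) - V = 0 - V = - V$)
$\frac{-49299 - 36590}{-6653 + B{\left(14 \cdot 11 \right)}} = \frac{-49299 - 36590}{-6653 - 14 \cdot 11} = - \frac{85889}{-6653 - 154} = - \frac{85889}{-6807} = \left(-85889\right) \left(- \frac{1}{6807}\right) = \frac{85889}{6807}$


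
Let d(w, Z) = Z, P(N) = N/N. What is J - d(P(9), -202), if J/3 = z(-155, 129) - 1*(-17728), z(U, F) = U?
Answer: 52921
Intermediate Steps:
P(N) = 1
J = 52719 (J = 3*(-155 - 1*(-17728)) = 3*(-155 + 17728) = 3*17573 = 52719)
J - d(P(9), -202) = 52719 - 1*(-202) = 52719 + 202 = 52921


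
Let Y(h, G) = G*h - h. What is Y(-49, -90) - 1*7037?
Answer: -2578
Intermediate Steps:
Y(h, G) = -h + G*h
Y(-49, -90) - 1*7037 = -49*(-1 - 90) - 1*7037 = -49*(-91) - 7037 = 4459 - 7037 = -2578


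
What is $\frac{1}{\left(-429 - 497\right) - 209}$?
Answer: $- \frac{1}{1135} \approx -0.00088106$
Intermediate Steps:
$\frac{1}{\left(-429 - 497\right) - 209} = \frac{1}{-926 - 209} = \frac{1}{-1135} = - \frac{1}{1135}$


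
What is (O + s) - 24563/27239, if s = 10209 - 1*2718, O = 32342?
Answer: 1084986524/27239 ≈ 39832.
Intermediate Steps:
s = 7491 (s = 10209 - 2718 = 7491)
(O + s) - 24563/27239 = (32342 + 7491) - 24563/27239 = 39833 - 24563*1/27239 = 39833 - 24563/27239 = 1084986524/27239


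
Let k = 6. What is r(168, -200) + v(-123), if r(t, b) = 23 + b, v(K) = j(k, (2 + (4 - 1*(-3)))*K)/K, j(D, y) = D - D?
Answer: -177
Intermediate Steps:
j(D, y) = 0
v(K) = 0 (v(K) = 0/K = 0)
r(168, -200) + v(-123) = (23 - 200) + 0 = -177 + 0 = -177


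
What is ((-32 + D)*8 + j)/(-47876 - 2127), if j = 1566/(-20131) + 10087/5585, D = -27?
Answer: 52873416433/5621919044905 ≈ 0.0094049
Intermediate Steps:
j = 194315287/112431635 (j = 1566*(-1/20131) + 10087*(1/5585) = -1566/20131 + 10087/5585 = 194315287/112431635 ≈ 1.7283)
((-32 + D)*8 + j)/(-47876 - 2127) = ((-32 - 27)*8 + 194315287/112431635)/(-47876 - 2127) = (-59*8 + 194315287/112431635)/(-50003) = (-472 + 194315287/112431635)*(-1/50003) = -52873416433/112431635*(-1/50003) = 52873416433/5621919044905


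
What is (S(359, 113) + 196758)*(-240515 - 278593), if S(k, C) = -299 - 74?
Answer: -101945024580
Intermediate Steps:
S(k, C) = -373
(S(359, 113) + 196758)*(-240515 - 278593) = (-373 + 196758)*(-240515 - 278593) = 196385*(-519108) = -101945024580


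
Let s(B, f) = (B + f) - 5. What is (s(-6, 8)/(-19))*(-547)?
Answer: -1641/19 ≈ -86.368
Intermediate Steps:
s(B, f) = -5 + B + f
(s(-6, 8)/(-19))*(-547) = ((-5 - 6 + 8)/(-19))*(-547) = -3*(-1/19)*(-547) = (3/19)*(-547) = -1641/19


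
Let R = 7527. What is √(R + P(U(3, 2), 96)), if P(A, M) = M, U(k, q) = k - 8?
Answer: 33*√7 ≈ 87.310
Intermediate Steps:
U(k, q) = -8 + k
√(R + P(U(3, 2), 96)) = √(7527 + 96) = √7623 = 33*√7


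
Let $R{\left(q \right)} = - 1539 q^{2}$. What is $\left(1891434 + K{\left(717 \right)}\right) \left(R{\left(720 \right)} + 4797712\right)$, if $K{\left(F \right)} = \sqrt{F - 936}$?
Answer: $-1499944778839392 - 793019888 i \sqrt{219} \approx -1.4999 \cdot 10^{15} - 1.1736 \cdot 10^{10} i$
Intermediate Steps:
$K{\left(F \right)} = \sqrt{-936 + F}$
$\left(1891434 + K{\left(717 \right)}\right) \left(R{\left(720 \right)} + 4797712\right) = \left(1891434 + \sqrt{-936 + 717}\right) \left(- 1539 \cdot 720^{2} + 4797712\right) = \left(1891434 + \sqrt{-219}\right) \left(\left(-1539\right) 518400 + 4797712\right) = \left(1891434 + i \sqrt{219}\right) \left(-797817600 + 4797712\right) = \left(1891434 + i \sqrt{219}\right) \left(-793019888\right) = -1499944778839392 - 793019888 i \sqrt{219}$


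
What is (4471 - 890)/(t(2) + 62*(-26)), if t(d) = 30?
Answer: -3581/1582 ≈ -2.2636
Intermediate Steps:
(4471 - 890)/(t(2) + 62*(-26)) = (4471 - 890)/(30 + 62*(-26)) = 3581/(30 - 1612) = 3581/(-1582) = 3581*(-1/1582) = -3581/1582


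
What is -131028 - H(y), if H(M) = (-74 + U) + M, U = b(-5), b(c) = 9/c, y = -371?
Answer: -652906/5 ≈ -1.3058e+5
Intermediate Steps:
U = -9/5 (U = 9/(-5) = 9*(-⅕) = -9/5 ≈ -1.8000)
H(M) = -379/5 + M (H(M) = (-74 - 9/5) + M = -379/5 + M)
-131028 - H(y) = -131028 - (-379/5 - 371) = -131028 - 1*(-2234/5) = -131028 + 2234/5 = -652906/5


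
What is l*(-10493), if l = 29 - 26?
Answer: -31479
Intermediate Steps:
l = 3
l*(-10493) = 3*(-10493) = -31479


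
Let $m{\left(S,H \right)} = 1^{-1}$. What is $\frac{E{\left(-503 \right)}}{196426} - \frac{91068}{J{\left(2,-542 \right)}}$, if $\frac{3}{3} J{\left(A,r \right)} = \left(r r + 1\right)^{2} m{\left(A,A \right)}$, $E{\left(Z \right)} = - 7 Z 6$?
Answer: $\frac{911555511940191}{8475573219472925} \approx 0.10755$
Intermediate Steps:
$E{\left(Z \right)} = - 42 Z$
$m{\left(S,H \right)} = 1$
$J{\left(A,r \right)} = \left(1 + r^{2}\right)^{2}$ ($J{\left(A,r \right)} = \left(r r + 1\right)^{2} \cdot 1 = \left(r^{2} + 1\right)^{2} \cdot 1 = \left(1 + r^{2}\right)^{2} \cdot 1 = \left(1 + r^{2}\right)^{2}$)
$\frac{E{\left(-503 \right)}}{196426} - \frac{91068}{J{\left(2,-542 \right)}} = \frac{\left(-42\right) \left(-503\right)}{196426} - \frac{91068}{\left(1 + \left(-542\right)^{2}\right)^{2}} = 21126 \cdot \frac{1}{196426} - \frac{91068}{\left(1 + 293764\right)^{2}} = \frac{10563}{98213} - \frac{91068}{293765^{2}} = \frac{10563}{98213} - \frac{91068}{86297875225} = \frac{911555511940191}{8475573219472925}$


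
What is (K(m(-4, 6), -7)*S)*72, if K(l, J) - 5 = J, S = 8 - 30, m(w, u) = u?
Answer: 3168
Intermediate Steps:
S = -22
K(l, J) = 5 + J
(K(m(-4, 6), -7)*S)*72 = ((5 - 7)*(-22))*72 = -2*(-22)*72 = 44*72 = 3168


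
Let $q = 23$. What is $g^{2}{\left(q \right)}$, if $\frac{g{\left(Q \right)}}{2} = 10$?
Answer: $400$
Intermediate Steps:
$g{\left(Q \right)} = 20$ ($g{\left(Q \right)} = 2 \cdot 10 = 20$)
$g^{2}{\left(q \right)} = 20^{2} = 400$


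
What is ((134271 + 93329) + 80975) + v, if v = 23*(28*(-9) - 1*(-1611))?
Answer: 339832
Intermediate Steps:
v = 31257 (v = 23*(-252 + 1611) = 23*1359 = 31257)
((134271 + 93329) + 80975) + v = ((134271 + 93329) + 80975) + 31257 = (227600 + 80975) + 31257 = 308575 + 31257 = 339832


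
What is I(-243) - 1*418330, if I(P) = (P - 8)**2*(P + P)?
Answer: -31036816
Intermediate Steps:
I(P) = 2*P*(-8 + P)**2 (I(P) = (-8 + P)**2*(2*P) = 2*P*(-8 + P)**2)
I(-243) - 1*418330 = 2*(-243)*(-8 - 243)**2 - 1*418330 = 2*(-243)*(-251)**2 - 418330 = 2*(-243)*63001 - 418330 = -30618486 - 418330 = -31036816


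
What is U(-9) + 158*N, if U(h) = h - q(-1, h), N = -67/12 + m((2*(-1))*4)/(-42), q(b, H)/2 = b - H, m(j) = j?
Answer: -12279/14 ≈ -877.07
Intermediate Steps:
q(b, H) = -2*H + 2*b (q(b, H) = 2*(b - H) = -2*H + 2*b)
N = -151/28 (N = -67/12 + ((2*(-1))*4)/(-42) = -67*1/12 - 2*4*(-1/42) = -67/12 - 8*(-1/42) = -67/12 + 4/21 = -151/28 ≈ -5.3929)
U(h) = 2 + 3*h (U(h) = h - (-2*h + 2*(-1)) = h - (-2*h - 2) = h - (-2 - 2*h) = h + (2 + 2*h) = 2 + 3*h)
U(-9) + 158*N = (2 + 3*(-9)) + 158*(-151/28) = (2 - 27) - 11929/14 = -25 - 11929/14 = -12279/14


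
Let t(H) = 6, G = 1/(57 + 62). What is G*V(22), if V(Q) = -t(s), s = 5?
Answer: -6/119 ≈ -0.050420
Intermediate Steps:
G = 1/119 ≈ 0.0084034
V(Q) = -6 (V(Q) = -1*6 = -6)
G*V(22) = (1/119)*(-6) = -6/119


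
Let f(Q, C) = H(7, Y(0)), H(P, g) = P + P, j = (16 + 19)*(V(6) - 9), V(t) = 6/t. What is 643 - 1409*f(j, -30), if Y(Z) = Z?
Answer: -19083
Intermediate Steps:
j = -280 (j = (16 + 19)*(6/6 - 9) = 35*(6*(1/6) - 9) = 35*(1 - 9) = 35*(-8) = -280)
H(P, g) = 2*P
f(Q, C) = 14 (f(Q, C) = 2*7 = 14)
643 - 1409*f(j, -30) = 643 - 1409*14 = 643 - 19726 = -19083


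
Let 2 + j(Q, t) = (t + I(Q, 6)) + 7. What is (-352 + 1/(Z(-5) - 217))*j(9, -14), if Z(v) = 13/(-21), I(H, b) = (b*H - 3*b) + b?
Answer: -53085813/4570 ≈ -11616.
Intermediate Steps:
I(H, b) = -2*b + H*b (I(H, b) = (H*b - 3*b) + b = (-3*b + H*b) + b = -2*b + H*b)
Z(v) = -13/21 (Z(v) = 13*(-1/21) = -13/21)
j(Q, t) = -7 + t + 6*Q (j(Q, t) = -2 + ((t + 6*(-2 + Q)) + 7) = -2 + ((t + (-12 + 6*Q)) + 7) = -2 + ((-12 + t + 6*Q) + 7) = -2 + (-5 + t + 6*Q) = -7 + t + 6*Q)
(-352 + 1/(Z(-5) - 217))*j(9, -14) = (-352 + 1/(-13/21 - 217))*(-7 - 14 + 6*9) = (-352 + 1/(-4570/21))*(-7 - 14 + 54) = (-352 - 21/4570)*33 = -1608661/4570*33 = -53085813/4570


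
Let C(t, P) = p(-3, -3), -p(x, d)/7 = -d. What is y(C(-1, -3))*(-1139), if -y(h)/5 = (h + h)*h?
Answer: 5022990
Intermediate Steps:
p(x, d) = 7*d (p(x, d) = -(-7)*d = 7*d)
C(t, P) = -21 (C(t, P) = 7*(-3) = -21)
y(h) = -10*h² (y(h) = -5*(h + h)*h = -5*2*h*h = -10*h²)
y(C(-1, -3))*(-1139) = -10*(-21)²*(-1139) = -10*441*(-1139) = -4410*(-1139) = 5022990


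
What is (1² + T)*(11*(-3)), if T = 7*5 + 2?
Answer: -1254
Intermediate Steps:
T = 37 (T = 35 + 2 = 37)
(1² + T)*(11*(-3)) = (1² + 37)*(11*(-3)) = (1 + 37)*(-33) = 38*(-33) = -1254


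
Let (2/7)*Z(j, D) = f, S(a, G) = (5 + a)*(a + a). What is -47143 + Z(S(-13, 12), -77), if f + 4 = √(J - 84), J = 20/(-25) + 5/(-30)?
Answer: -47157 + 7*I*√76470/60 ≈ -47157.0 + 32.262*I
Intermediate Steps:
J = -29/30 (J = 20*(-1/25) + 5*(-1/30) = -⅘ - ⅙ = -29/30 ≈ -0.96667)
S(a, G) = 2*a*(5 + a) (S(a, G) = (5 + a)*(2*a) = 2*a*(5 + a))
f = -4 + I*√76470/30 (f = -4 + √(-29/30 - 84) = -4 + √(-2549/30) = -4 + I*√76470/30 ≈ -4.0 + 9.2177*I)
Z(j, D) = -14 + 7*I*√76470/60 (Z(j, D) = 7*(-4 + I*√76470/30)/2 = -14 + 7*I*√76470/60)
-47143 + Z(S(-13, 12), -77) = -47143 + (-14 + 7*I*√76470/60) = -47157 + 7*I*√76470/60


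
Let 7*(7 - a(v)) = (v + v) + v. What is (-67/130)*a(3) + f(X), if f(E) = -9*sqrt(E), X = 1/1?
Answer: -1087/91 ≈ -11.945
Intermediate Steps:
X = 1 (X = 1*1 = 1)
a(v) = 7 - 3*v/7 (a(v) = 7 - ((v + v) + v)/7 = 7 - (2*v + v)/7 = 7 - 3*v/7)
(-67/130)*a(3) + f(X) = (-67/130)*(7 - 3/7*3) - 9*sqrt(1) = (-67*1/130)*(7 - 9/7) - 9*1 = -67/130*40/7 - 9 = -268/91 - 9 = -1087/91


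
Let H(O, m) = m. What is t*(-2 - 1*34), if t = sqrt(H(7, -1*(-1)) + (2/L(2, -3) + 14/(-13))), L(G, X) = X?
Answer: -12*I*sqrt(1131)/13 ≈ -31.043*I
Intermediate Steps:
t = I*sqrt(1131)/39 (t = sqrt(-1*(-1) + (2/(-3) + 14/(-13))) = sqrt(1 + (2*(-1/3) + 14*(-1/13))) = sqrt(1 + (-2/3 - 14/13)) = sqrt(1 - 68/39) = sqrt(-29/39) = I*sqrt(1131)/39 ≈ 0.86232*I)
t*(-2 - 1*34) = (I*sqrt(1131)/39)*(-2 - 1*34) = (I*sqrt(1131)/39)*(-2 - 34) = (I*sqrt(1131)/39)*(-36) = -12*I*sqrt(1131)/13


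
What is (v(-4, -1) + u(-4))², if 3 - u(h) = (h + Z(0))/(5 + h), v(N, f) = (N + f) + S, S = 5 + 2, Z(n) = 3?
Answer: 36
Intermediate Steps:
S = 7
v(N, f) = 7 + N + f (v(N, f) = (N + f) + 7 = 7 + N + f)
u(h) = 3 - (3 + h)/(5 + h) (u(h) = 3 - (h + 3)/(5 + h) = 3 - (3 + h)/(5 + h))
(v(-4, -1) + u(-4))² = ((7 - 4 - 1) + 2*(6 - 4)/(5 - 4))² = (2 + 2*2/1)² = (2 + 2*1*2)² = (2 + 4)² = 6² = 36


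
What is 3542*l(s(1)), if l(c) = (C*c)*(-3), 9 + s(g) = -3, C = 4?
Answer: 510048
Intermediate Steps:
s(g) = -12 (s(g) = -9 - 3 = -12)
l(c) = -12*c (l(c) = (4*c)*(-3) = -12*c)
3542*l(s(1)) = 3542*(-12*(-12)) = 3542*144 = 510048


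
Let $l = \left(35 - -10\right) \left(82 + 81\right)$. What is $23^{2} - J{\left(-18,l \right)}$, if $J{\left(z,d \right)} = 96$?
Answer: $433$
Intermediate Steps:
$l = 7335$ ($l = \left(35 + \left(-2 + 12\right)\right) 163 = \left(35 + 10\right) 163 = 45 \cdot 163 = 7335$)
$23^{2} - J{\left(-18,l \right)} = 23^{2} - 96 = 529 - 96 = 433$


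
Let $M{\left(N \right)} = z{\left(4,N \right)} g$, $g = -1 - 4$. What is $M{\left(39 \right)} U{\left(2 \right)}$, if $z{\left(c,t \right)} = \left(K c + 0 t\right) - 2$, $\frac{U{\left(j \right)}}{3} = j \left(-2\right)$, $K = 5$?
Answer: $1080$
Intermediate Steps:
$g = -5$ ($g = -1 - 4 = -5$)
$U{\left(j \right)} = - 6 j$ ($U{\left(j \right)} = 3 j \left(-2\right) = 3 \left(- 2 j\right) = - 6 j$)
$z{\left(c,t \right)} = -2 + 5 c$ ($z{\left(c,t \right)} = \left(5 c + 0 t\right) - 2 = \left(5 c + 0\right) - 2 = 5 c - 2 = -2 + 5 c$)
$M{\left(N \right)} = -90$ ($M{\left(N \right)} = \left(-2 + 5 \cdot 4\right) \left(-5\right) = \left(-2 + 20\right) \left(-5\right) = 18 \left(-5\right) = -90$)
$M{\left(39 \right)} U{\left(2 \right)} = - 90 \left(\left(-6\right) 2\right) = \left(-90\right) \left(-12\right) = 1080$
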